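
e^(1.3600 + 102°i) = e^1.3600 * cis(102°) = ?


e^1.3600 = 3.8962
cos(102°) = -0.20791
sin(102°) = 0.97815
Real = 3.8962*(-0.20791) = -0.8101
Imag = 3.8962*0.97815 = 3.8111

-0.8101 + 3.8111i


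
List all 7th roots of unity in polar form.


The 7th roots of unity are cis(360k/7°) for k=0..6
Angle step = 360/7 = 51.4286°
Primitive root: cis(51.4286°)
Primitive root = 0.6235 + 0.7818i

7 roots at angles: 0°, 51.4286°, 102.8571°, 154.2857°, 205.7143°, 257.1429°, 308.5714°


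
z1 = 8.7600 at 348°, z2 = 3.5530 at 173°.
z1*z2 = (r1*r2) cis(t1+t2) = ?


r = 8.7600 * 3.5530 = 31.1243
theta = 348° + 173° = 521° = 161° (mod 360)

31.1243 cis(161°)


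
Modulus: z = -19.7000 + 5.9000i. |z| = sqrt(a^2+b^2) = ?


|z| = sqrt((-19.7)^2 + 5.9^2) = sqrt(388.09 + 34.81) = sqrt(422.9) = 20.5645

|z| = 20.5645


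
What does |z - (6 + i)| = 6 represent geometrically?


|z - z0| = r is a circle with center z0 and radius r.
Center = (6, 1), radius = 6

Circle with center (6, 1) and radius 6


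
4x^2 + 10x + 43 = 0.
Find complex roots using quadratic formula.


disc = 10^2 - 4*4*43 = 100 - 688 = -588
sqrt(|disc|) = sqrt(588) = 24.2487
Real part = -10/(2*4) = -1.2500
Imag part = 24.2487/(2*4) = 3.0311

-1.2500 ± 3.0311i


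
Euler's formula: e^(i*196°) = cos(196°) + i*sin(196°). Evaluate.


cos(196°) = -0.9613
sin(196°) = -0.2756

e^(i*196°) = -0.9613 - 0.2756i


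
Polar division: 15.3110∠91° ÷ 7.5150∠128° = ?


r = 15.3110 / 7.5150 = 2.0374
theta = 91° - 128° = -37° = 323° (mod 360)

2.0374 cis(323°)


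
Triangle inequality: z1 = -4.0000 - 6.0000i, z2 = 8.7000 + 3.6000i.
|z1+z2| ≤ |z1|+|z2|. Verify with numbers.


|z1| = sqrt((-4)^2 + (-6)^2) = sqrt(52) = 7.2111
|z2| = sqrt(8.7^2 + 3.6^2) = sqrt(88.65) = 9.4154
z1+z2 = 4.7000 - 2.4000i
|z1+z2| = sqrt(27.85) = 5.2773
|z1|+|z2| = 7.2111 + 9.4154 = 16.6265

|z1+z2| = 5.2773 ≤ |z1|+|z2| = 16.6265 (verified)


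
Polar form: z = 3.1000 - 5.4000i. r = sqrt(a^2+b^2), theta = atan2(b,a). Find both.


r = sqrt(9.61+29.16) = sqrt(38.77) = 6.2266
theta = atan2(-5.4, 3.1) = -60.1410 degrees

r = 6.2266, theta = -60.1410 degrees


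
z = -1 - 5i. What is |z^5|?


|z| = sqrt(1+25) = sqrt(26) = 5.0990
|z^5| = |z|^5 = (sqrt(26))^5 = 26^2 * sqrt(26) = 676*sqrt(26)

|z^5| = 676*sqrt(26) ≈ 3446.9372


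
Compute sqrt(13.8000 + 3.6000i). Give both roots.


|z| = sqrt(190.44+12.96) = 14.2618
sqrt((|z|+a)/2) = sqrt((14.2618+13.8)/2) = sqrt(14.0309) = 3.7458
sqrt((|z|-a)/2) = sqrt((14.2618-13.8)/2) = sqrt(0.2309) = 0.4805

±(3.7458 + 0.4805i) i.e. 3.7458 + 0.4805i and -3.7458 - 0.4805i


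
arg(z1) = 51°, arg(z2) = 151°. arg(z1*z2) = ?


arg(z1*z2) = 51° + 151° = 202°
Normalized to (-180°, 180°]: -158°

-158°


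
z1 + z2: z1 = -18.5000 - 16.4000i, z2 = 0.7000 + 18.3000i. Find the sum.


Real: -18.5 + 0.7 = -17.8
Imag: -16.4 + 18.3 = 1.9

-17.8000 + 1.9000i


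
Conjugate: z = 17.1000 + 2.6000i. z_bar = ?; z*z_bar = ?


z_bar = 17.1000 - 2.6000i
z*z_bar = 17.1^2 + 2.6^2 = 292.41 + 6.76 = 299.17

z_bar = 17.1000 - 2.6000i, z*z_bar = 299.17


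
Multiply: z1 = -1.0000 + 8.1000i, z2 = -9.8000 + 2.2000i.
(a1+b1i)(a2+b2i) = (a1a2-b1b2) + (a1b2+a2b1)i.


Real = -1*(-9.8) - 8.1*2.2 = 9.8 - 17.82 = -8.02
Imag = -1*2.2 - (9.8)*8.1 = -2.2 - (79.38) = -81.58

-8.0200 - 81.5800i


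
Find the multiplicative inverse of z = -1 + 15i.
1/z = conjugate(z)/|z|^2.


|z|^2 = 1+225 = 226
1/z = (-1 - 15i)/226

1/z = -0.0044 - 0.0664i


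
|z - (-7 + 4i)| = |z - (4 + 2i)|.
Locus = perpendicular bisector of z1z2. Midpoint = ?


Equal distances means the locus is the perpendicular bisector of z1 and z2.
Midpoint = ((-7+4)/2, (4+2)/2) = (-1.5000, 3.0000)

Perpendicular bisector through (-1.5000, 3.0000)


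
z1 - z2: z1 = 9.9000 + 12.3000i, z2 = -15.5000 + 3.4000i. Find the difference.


Real: 9.9 + 15.5 = 25.4
Imag: 12.3 - 3.4 = 8.9

25.4000 + 8.9000i


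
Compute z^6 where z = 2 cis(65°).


r^6 = 2^6 = 64
n*theta = 6*65° = 390° = 30° (mod 360)
a = 64*cos(30°) = 55.4256
b = 64*sin(30°) = 32.0000

64 cis(30°) = 55.4256 + 32.0000i


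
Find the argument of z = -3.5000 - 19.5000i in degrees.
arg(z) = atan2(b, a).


Re = -3.5, Im = -19.5
arg = atan2(-19.5, -3.5) = -100.1755 degrees

arg(z) = -100.1755 degrees


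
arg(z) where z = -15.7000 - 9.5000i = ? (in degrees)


Re = -15.7, Im = -9.5
arg = atan2(-9.5, -15.7) = -148.8221 degrees

arg(z) = -148.8221 degrees


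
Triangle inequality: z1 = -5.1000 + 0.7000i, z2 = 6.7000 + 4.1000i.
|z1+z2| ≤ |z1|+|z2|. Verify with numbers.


|z1| = sqrt((-5.1)^2 + 0.7^2) = sqrt(26.5) = 5.1478
|z2| = sqrt(6.7^2 + 4.1^2) = sqrt(61.7) = 7.8549
z1+z2 = 1.6000 + 4.8000i
|z1+z2| = sqrt(25.6) = 5.0596
|z1|+|z2| = 5.1478 + 7.8549 = 13.0027

|z1+z2| = 5.0596 ≤ |z1|+|z2| = 13.0027 (verified)


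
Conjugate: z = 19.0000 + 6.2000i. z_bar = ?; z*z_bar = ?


z_bar = 19.0000 - 6.2000i
z*z_bar = 19^2 + 6.2^2 = 361 + 38.44 = 399.44

z_bar = 19.0000 - 6.2000i, z*z_bar = 399.44


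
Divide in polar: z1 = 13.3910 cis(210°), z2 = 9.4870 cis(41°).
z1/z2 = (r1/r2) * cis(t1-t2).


r = 13.3910 / 9.4870 = 1.4115
theta = 210° - 41° = 169° = 169° (mod 360)

1.4115 cis(169°)


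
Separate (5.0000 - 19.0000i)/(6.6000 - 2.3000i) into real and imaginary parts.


Multiply by conjugate: (5.0000 - 19.0000i)(6.6000 + 2.3000i) / (6.6^2 + (-2.3)^2)
Numerator real = 5*6.6 - (19)*(-2.3) = 76.7
Numerator imag = -19*6.6 - 5*(-2.3) = -113.9
Denominator = 48.85
Re(z) = 76.7/48.85 = 1.5701
Im(z) = -113.9/48.85 = -2.3316

Re(z) = 1.5701, Im(z) = -2.3316


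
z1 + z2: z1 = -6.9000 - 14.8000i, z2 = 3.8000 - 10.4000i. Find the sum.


Real: -6.9 + 3.8 = -3.1
Imag: -14.8 - 10.4 = -25.2

-3.1000 - 25.2000i


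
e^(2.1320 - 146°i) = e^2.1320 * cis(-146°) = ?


e^2.1320 = 8.4317
cos(-146°) = -0.82904
sin(-146°) = -0.5592
Real = 8.4317*(-0.82904) = -6.9902
Imag = 8.4317*(-0.5592) = -4.7150

-6.9902 - 4.7150i


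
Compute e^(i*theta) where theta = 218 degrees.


cos(218°) = -0.7880
sin(218°) = -0.6157

e^(i*218°) = -0.7880 - 0.6157i


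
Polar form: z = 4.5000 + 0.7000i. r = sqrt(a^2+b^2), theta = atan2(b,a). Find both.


r = sqrt(20.25+0.49) = sqrt(20.74) = 4.5541
theta = atan2(0.7, 4.5) = 8.8418 degrees

r = 4.5541, theta = 8.8418 degrees


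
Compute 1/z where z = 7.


|z|^2 = 49+0 = 49
1/z = (7 - 0i)/49

1/z = 0.1429 + 0i


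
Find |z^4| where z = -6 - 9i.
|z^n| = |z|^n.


|z| = sqrt(36+81) = sqrt(117) = 10.8167
|z^4| = |z|^4 = (sqrt(117))^4 = 117^2 = 13689

|z^4| = 13689


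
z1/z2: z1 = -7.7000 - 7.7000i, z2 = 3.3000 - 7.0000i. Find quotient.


Conjugate of z2 = 3.3000 + 7.0000i
Numerator: (-7.7000 - 7.7000i)(3.3000 + 7.0000i) = 28.4900 - 79.3100i
Denominator: 3.3^2 + (-7)^2 = 59.89
Result = (28.4900 - 79.3100i)/59.89

0.4757 - 1.3243i


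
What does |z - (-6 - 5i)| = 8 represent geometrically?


|z - z0| = r is a circle with center z0 and radius r.
Center = (-6, -5), radius = 8

Circle with center (-6, -5) and radius 8


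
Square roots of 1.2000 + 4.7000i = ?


|z| = sqrt(1.44+22.09) = 4.8508
sqrt((|z|+a)/2) = sqrt((4.8508+1.2)/2) = sqrt(3.0254) = 1.7394
sqrt((|z|-a)/2) = sqrt((4.8508-1.2)/2) = sqrt(1.8254) = 1.3511

±(1.7394 + 1.3511i) i.e. 1.7394 + 1.3511i and -1.7394 - 1.3511i


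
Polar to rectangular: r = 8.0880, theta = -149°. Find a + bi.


a = 8.0880*cos(-149°) = 8.0880*(-0.85717) = -6.9328
b = 8.0880*sin(-149°) = 8.0880*(-0.51504) = -4.1656

-6.9328 - 4.1656i


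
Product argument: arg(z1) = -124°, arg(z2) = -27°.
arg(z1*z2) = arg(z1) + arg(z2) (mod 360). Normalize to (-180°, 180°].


arg(z1*z2) = -124° - 27° = -151°
Normalized to (-180°, 180°]: -151°

-151°


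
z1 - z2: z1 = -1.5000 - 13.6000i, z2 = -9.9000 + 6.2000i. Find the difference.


Real: -1.5 + 9.9 = 8.4
Imag: -13.6 - 6.2 = -19.8

8.4000 - 19.8000i


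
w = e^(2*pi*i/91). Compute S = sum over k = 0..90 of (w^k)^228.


The roots are w_k = w^k with w = e^(2*pi*i/91), and (w^k)^228 = (w^228)^k.
So S = 1 + u + u^2 + ... + u^(90) with u = w^228.
228 = 2*91 + 46, so 228 is not a multiple of 91: u = (w^91)^2 * w^46 = w^46 ≠ 1 (w is a primitive 91th root), while u^91 = (w^91)^228 = 1.
Geometric series: S = (1 - u^91)/(1 - u) = (1 - 1)/(1 - u) = 0

S = 0


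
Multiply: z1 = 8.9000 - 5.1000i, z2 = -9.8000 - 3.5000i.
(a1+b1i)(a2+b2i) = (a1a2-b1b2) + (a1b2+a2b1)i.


Real = 8.9*(-9.8) - (-5.1)*(-3.5) = -87.22 - 17.85 = -105.07
Imag = 8.9*(-3.5) - (9.8)*(-5.1) = -31.15 + 49.98 = 18.83

-105.0700 + 18.8300i


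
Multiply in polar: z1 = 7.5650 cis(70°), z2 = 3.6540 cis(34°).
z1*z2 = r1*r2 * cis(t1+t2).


r = 7.5650 * 3.6540 = 27.6425
theta = 70° + 34° = 104° = 104° (mod 360)

27.6425 cis(104°)


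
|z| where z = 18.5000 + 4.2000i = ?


|z| = sqrt(18.5^2 + 4.2^2) = sqrt(342.25 + 17.64) = sqrt(359.89) = 18.9708

|z| = 18.9708


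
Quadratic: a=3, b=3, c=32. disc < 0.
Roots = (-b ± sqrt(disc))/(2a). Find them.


disc = 3^2 - 4*3*32 = 9 - 384 = -375
sqrt(|disc|) = sqrt(375) = 19.3649
Real part = -3/(2*3) = -0.5000
Imag part = 19.3649/(2*3) = 3.2275

-0.5000 ± 3.2275i


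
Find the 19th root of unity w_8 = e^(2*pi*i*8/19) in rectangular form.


Angle = 360*8/19 = 151.5789°
a = cos(151.5789°) = -0.8795
b = sin(151.5789°) = 0.4759

-0.8795 + 0.4759i


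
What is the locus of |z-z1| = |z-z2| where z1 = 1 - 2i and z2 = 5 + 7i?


Equal distances means the locus is the perpendicular bisector of z1 and z2.
Midpoint = ((1+5)/2, (-2+7)/2) = (3.0000, 2.5000)

Perpendicular bisector through (3.0000, 2.5000)


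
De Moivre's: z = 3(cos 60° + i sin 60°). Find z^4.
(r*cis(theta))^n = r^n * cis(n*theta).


r^4 = 3^4 = 81
n*theta = 4*60° = 240° = 240° (mod 360)
a = 81*cos(240°) = -40.5000
b = 81*sin(240°) = -70.1481

81 cis(240°) = -40.5000 - 70.1481i


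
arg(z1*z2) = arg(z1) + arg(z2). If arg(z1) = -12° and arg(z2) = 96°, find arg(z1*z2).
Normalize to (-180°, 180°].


arg(z1*z2) = -12° + 96° = 84°
Normalized to (-180°, 180°]: 84°

84°


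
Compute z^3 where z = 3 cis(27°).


r^3 = 3^3 = 27
n*theta = 3*27° = 81° = 81° (mod 360)
a = 27*cos(81°) = 4.2237
b = 27*sin(81°) = 26.6676

27 cis(81°) = 4.2237 + 26.6676i


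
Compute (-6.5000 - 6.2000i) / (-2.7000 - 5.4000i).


Conjugate of z2 = -2.7000 + 5.4000i
Numerator: (-6.5000 - 6.2000i)(-2.7000 + 5.4000i) = 51.0300 - 18.3600i
Denominator: (-2.7)^2 + (-5.4)^2 = 36.45
Result = (51.0300 - 18.3600i)/36.45

1.4000 - 0.5037i


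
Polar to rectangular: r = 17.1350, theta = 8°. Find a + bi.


a = 17.1350*cos(8°) = 17.1350*0.990268 = 16.9682
b = 17.1350*sin(8°) = 17.1350*0.13917 = 2.3847

16.9682 + 2.3847i


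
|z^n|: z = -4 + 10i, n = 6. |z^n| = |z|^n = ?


|z| = sqrt(16+100) = sqrt(116) = 10.7703
|z^6| = |z|^6 = (sqrt(116))^6 = 116^3 = 1560896

|z^6| = 1560896


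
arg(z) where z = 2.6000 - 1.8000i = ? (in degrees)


Re = 2.6, Im = -1.8
arg = atan2(-1.8, 2.6) = -34.6952 degrees

arg(z) = -34.6952 degrees


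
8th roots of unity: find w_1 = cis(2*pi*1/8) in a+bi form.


Angle = 360*1/8 = 45°
a = cos(45°) = 0.7071
b = sin(45°) = 0.7071

0.7071 + 0.7071i


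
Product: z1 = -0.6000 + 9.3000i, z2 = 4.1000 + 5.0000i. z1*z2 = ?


Real = -0.6*4.1 - 9.3*5 = -2.46 - 46.5 = -48.96
Imag = -0.6*5 + 4.1*9.3 = -3 + 38.13 = 35.13

-48.9600 + 35.1300i


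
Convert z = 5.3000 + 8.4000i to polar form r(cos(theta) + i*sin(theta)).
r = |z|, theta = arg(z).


r = sqrt(28.09+70.56) = sqrt(98.65) = 9.9323
theta = atan2(8.4, 5.3) = 57.7500 degrees

r = 9.9323, theta = 57.7500 degrees


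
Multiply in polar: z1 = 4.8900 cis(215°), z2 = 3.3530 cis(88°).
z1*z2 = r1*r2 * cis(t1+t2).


r = 4.8900 * 3.3530 = 16.3962
theta = 215° + 88° = 303° = 303° (mod 360)

16.3962 cis(303°)


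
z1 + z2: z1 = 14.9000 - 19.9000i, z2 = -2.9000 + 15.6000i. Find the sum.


Real: 14.9 - 2.9 = 12
Imag: -19.9 + 15.6 = -4.3

12.0000 - 4.3000i


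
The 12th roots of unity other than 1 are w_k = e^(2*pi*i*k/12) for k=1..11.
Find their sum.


With w = e^(2*pi*i/12), all 12 of the 12th roots of unity w^0 = 1, w, ..., w^(11) sum to 0: 1 + w + ... + w^(11) = (1 - w^12)/(1 - w) = 0 since w^12 = 1, w ≠ 1.
Removing the root 1: w + w^2 + ... + w^(11) = 0 - 1 = -1

Sum = -1


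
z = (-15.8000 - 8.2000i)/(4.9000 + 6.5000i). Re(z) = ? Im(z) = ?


Multiply by conjugate: (-15.8000 - 8.2000i)(4.9000 - 6.5000i) / (4.9^2 + 6.5^2)
Numerator real = -15.8*4.9 - (8.2)*6.5 = -130.72
Numerator imag = -8.2*4.9 - (-15.8)*6.5 = 62.52
Denominator = 66.26
Re(z) = -130.72/66.26 = -1.9728
Im(z) = 62.52/66.26 = 0.9436

Re(z) = -1.9728, Im(z) = 0.9436


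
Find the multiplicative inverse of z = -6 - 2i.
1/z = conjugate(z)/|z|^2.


|z|^2 = 36+4 = 40
1/z = (-6 + 2i)/40

1/z = -0.1500 + 0.0500i


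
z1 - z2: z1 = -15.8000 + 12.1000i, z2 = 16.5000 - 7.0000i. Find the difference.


Real: -15.8 - 16.5 = -32.3
Imag: 12.1 + 7 = 19.1

-32.3000 + 19.1000i


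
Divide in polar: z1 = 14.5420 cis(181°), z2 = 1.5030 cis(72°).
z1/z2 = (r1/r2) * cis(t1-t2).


r = 14.5420 / 1.5030 = 9.6753
theta = 181° - 72° = 109° = 109° (mod 360)

9.6753 cis(109°)


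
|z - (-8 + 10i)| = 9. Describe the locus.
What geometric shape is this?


|z - z0| = r is a circle with center z0 and radius r.
Center = (-8, 10), radius = 9

Circle with center (-8, 10) and radius 9


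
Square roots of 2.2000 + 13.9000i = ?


|z| = sqrt(4.84+193.21) = 14.0730
sqrt((|z|+a)/2) = sqrt((14.0730+2.2)/2) = sqrt(8.1365) = 2.8525
sqrt((|z|-a)/2) = sqrt((14.0730-2.2)/2) = sqrt(5.9365) = 2.4365

±(2.8525 + 2.4365i) i.e. 2.8525 + 2.4365i and -2.8525 - 2.4365i


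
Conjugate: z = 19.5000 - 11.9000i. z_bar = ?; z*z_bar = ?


z_bar = 19.5000 + 11.9000i
z*z_bar = 19.5^2 + (-11.9)^2 = 380.25 + 141.61 = 521.86

z_bar = 19.5000 + 11.9000i, z*z_bar = 521.86


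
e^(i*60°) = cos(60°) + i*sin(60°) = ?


cos(60°) = 0.5000
sin(60°) = 0.8660

e^(i*60°) = 0.5000 + 0.8660i


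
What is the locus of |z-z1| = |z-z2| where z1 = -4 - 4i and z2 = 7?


Equal distances means the locus is the perpendicular bisector of z1 and z2.
Midpoint = ((-4+7)/2, (-4+0)/2) = (1.5000, -2.0000)

Perpendicular bisector through (1.5000, -2.0000)


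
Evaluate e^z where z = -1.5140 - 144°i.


e^-1.5140 = 0.2200
cos(-144°) = -0.809
sin(-144°) = -0.5878
Real = 0.2200*(-0.809) = -0.1780
Imag = 0.2200*(-0.5878) = -0.1293

-0.1780 - 0.1293i


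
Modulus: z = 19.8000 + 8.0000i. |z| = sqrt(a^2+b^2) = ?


|z| = sqrt(19.8^2 + 8^2) = sqrt(392.04 + 64) = sqrt(456.04) = 21.3551

|z| = 21.3551


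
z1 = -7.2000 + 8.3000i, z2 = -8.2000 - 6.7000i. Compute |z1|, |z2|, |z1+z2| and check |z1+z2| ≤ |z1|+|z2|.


|z1| = sqrt((-7.2)^2 + 8.3^2) = sqrt(120.73) = 10.9877
|z2| = sqrt((-8.2)^2 + (-6.7)^2) = sqrt(112.13) = 10.5891
z1+z2 = -15.4000 + 1.6000i
|z1+z2| = sqrt(239.72) = 15.4829
|z1|+|z2| = 10.9877 + 10.5891 = 21.5768

|z1+z2| = 15.4829 ≤ |z1|+|z2| = 21.5768 (verified)


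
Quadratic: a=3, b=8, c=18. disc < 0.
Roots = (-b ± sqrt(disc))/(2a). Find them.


disc = 8^2 - 4*3*18 = 64 - 216 = -152
sqrt(|disc|) = sqrt(152) = 12.3288
Real part = -8/(2*3) = -1.3333
Imag part = 12.3288/(2*3) = 2.0548

-1.3333 ± 2.0548i


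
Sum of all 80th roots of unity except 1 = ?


With w = e^(2*pi*i/80), all 80 of the 80th roots of unity w^0 = 1, w, ..., w^(79) sum to 0: 1 + w + ... + w^(79) = (1 - w^80)/(1 - w) = 0 since w^80 = 1, w ≠ 1.
Removing the root 1: w + w^2 + ... + w^(79) = 0 - 1 = -1

Sum = -1


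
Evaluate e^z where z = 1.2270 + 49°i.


e^1.2270 = 3.4110
cos(49°) = 0.65606
sin(49°) = 0.7547
Real = 3.4110*0.65606 = 2.2378
Imag = 3.4110*0.7547 = 2.5743

2.2378 + 2.5743i


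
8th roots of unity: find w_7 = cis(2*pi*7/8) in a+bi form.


Angle = 360*7/8 = 315°
a = cos(315°) = 0.7071
b = sin(315°) = -0.7071

0.7071 - 0.7071i


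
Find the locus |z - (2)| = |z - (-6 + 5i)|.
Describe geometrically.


Equal distances means the locus is the perpendicular bisector of z1 and z2.
Midpoint = ((2+(-6))/2, (0+5)/2) = (-2.0000, 2.5000)

Perpendicular bisector through (-2.0000, 2.5000)


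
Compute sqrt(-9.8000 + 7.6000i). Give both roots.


|z| = sqrt(96.04+57.76) = 12.4016
sqrt((|z|+a)/2) = sqrt((12.4016+(-9.8))/2) = sqrt(1.3008) = 1.1405
sqrt((|z|-a)/2) = sqrt((12.4016-(-9.8))/2) = sqrt(11.1008) = 3.3318

±(1.1405 + 3.3318i) i.e. 1.1405 + 3.3318i and -1.1405 - 3.3318i


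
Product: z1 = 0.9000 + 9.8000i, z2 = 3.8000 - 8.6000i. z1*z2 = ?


Real = 0.9*3.8 - 9.8*(-8.6) = 3.42 - (-84.28) = 87.7
Imag = 0.9*(-8.6) + 3.8*9.8 = -7.74 + 37.24 = 29.5

87.7000 + 29.5000i


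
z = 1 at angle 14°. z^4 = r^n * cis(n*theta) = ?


r^4 = 1^4 = 1
n*theta = 4*14° = 56° = 56° (mod 360)
a = 1*cos(56°) = 0.5592
b = 1*sin(56°) = 0.8290

1 cis(56°) = 0.5592 + 0.8290i


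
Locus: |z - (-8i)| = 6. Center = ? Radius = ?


|z - z0| = r is a circle with center z0 and radius r.
Center = (0, -8), radius = 6

Circle with center (0, -8) and radius 6


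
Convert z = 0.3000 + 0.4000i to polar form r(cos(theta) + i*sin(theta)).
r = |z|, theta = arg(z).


r = sqrt(0.09+0.16) = sqrt(0.25) = 0.5000
theta = atan2(0.4, 0.3) = 53.1301 degrees

r = 0.5000, theta = 53.1301 degrees


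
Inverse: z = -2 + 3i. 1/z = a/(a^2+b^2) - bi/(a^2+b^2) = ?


|z|^2 = 4+9 = 13
1/z = (-2 - 3i)/13

1/z = -0.1538 - 0.2308i


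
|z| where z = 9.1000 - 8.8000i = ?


|z| = sqrt(9.1^2 + (-8.8)^2) = sqrt(82.81 + 77.44) = sqrt(160.25) = 12.6590

|z| = 12.6590


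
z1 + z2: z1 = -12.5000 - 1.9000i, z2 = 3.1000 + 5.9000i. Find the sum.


Real: -12.5 + 3.1 = -9.4
Imag: -1.9 + 5.9 = 4

-9.4000 + 4.0000i


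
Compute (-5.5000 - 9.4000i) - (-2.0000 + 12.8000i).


Real: -5.5 + 2 = -3.5
Imag: -9.4 - 12.8 = -22.2

-3.5000 - 22.2000i


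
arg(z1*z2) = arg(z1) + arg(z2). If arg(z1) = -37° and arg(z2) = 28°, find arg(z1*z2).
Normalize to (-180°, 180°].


arg(z1*z2) = -37° + 28° = -9°
Normalized to (-180°, 180°]: -9°

-9°


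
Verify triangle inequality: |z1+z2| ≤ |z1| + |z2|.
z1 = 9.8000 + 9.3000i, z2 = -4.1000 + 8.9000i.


|z1| = sqrt(9.8^2 + 9.3^2) = sqrt(182.53) = 13.5104
|z2| = sqrt((-4.1)^2 + 8.9^2) = sqrt(96.02) = 9.7990
z1+z2 = 5.7000 + 18.2000i
|z1+z2| = sqrt(363.73) = 19.0717
|z1|+|z2| = 13.5104 + 9.7990 = 23.3094

|z1+z2| = 19.0717 ≤ |z1|+|z2| = 23.3094 (verified)


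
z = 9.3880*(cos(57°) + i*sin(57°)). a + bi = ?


a = 9.3880*cos(57°) = 9.3880*0.54464 = 5.1131
b = 9.3880*sin(57°) = 9.3880*0.83867 = 7.8734

5.1131 + 7.8734i


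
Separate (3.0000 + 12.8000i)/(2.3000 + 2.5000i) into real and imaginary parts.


Multiply by conjugate: (3.0000 + 12.8000i)(2.3000 - 2.5000i) / (2.3^2 + 2.5^2)
Numerator real = 3*2.3 + 12.8*2.5 = 38.9
Numerator imag = 12.8*2.3 - 3*2.5 = 21.94
Denominator = 11.54
Re(z) = 38.9/11.54 = 3.3709
Im(z) = 21.94/11.54 = 1.9012

Re(z) = 3.3709, Im(z) = 1.9012


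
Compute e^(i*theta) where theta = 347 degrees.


cos(347°) = 0.9744
sin(347°) = -0.2250

e^(i*347°) = 0.9744 - 0.2250i


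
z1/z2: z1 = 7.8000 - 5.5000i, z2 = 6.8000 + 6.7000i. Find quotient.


Conjugate of z2 = 6.8000 - 6.7000i
Numerator: (7.8000 - 5.5000i)(6.8000 - 6.7000i) = 16.1900 - 89.6600i
Denominator: 6.8^2 + 6.7^2 = 91.13
Result = (16.1900 - 89.6600i)/91.13

0.1777 - 0.9839i


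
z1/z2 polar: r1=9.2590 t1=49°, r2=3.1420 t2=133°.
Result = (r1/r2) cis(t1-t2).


r = 9.2590 / 3.1420 = 2.9468
theta = 49° - 133° = -84° = 276° (mod 360)

2.9468 cis(276°)


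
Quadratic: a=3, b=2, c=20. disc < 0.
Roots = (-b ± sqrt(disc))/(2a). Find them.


disc = 2^2 - 4*3*20 = 4 - 240 = -236
sqrt(|disc|) = sqrt(236) = 15.3623
Real part = -2/(2*3) = -0.3333
Imag part = 15.3623/(2*3) = 2.5604

-0.3333 ± 2.5604i


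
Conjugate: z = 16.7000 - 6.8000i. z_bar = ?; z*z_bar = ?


z_bar = 16.7000 + 6.8000i
z*z_bar = 16.7^2 + (-6.8)^2 = 278.89 + 46.24 = 325.13

z_bar = 16.7000 + 6.8000i, z*z_bar = 325.13


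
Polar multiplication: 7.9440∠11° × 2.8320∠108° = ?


r = 7.9440 * 2.8320 = 22.4974
theta = 11° + 108° = 119° = 119° (mod 360)

22.4974 cis(119°)


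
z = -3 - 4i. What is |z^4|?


|z| = sqrt(9+16) = sqrt(25) = 5
|z^4| = |z|^4 = 5^4 = 625

|z^4| = 625


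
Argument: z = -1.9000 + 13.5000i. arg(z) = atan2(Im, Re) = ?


Re = -1.9, Im = 13.5
arg = atan2(13.5, -1.9) = 98.0112 degrees

arg(z) = 98.0112 degrees


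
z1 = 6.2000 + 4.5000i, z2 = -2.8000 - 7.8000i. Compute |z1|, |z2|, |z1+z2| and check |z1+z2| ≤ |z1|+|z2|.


|z1| = sqrt(6.2^2 + 4.5^2) = sqrt(58.69) = 7.6609
|z2| = sqrt((-2.8)^2 + (-7.8)^2) = sqrt(68.68) = 8.2873
z1+z2 = 3.4000 - 3.3000i
|z1+z2| = sqrt(22.45) = 4.7381
|z1|+|z2| = 7.6609 + 8.2873 = 15.9482

|z1+z2| = 4.7381 ≤ |z1|+|z2| = 15.9482 (verified)


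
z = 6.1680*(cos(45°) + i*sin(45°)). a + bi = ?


a = 6.1680*cos(45°) = 6.1680*0.7071 = 4.3614
b = 6.1680*sin(45°) = 6.1680*0.7071 = 4.3614

4.3614 + 4.3614i


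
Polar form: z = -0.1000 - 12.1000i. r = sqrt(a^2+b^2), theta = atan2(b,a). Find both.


r = sqrt(0.01+146.41) = sqrt(146.42) = 12.1004
theta = atan2(-12.1, -0.1) = -90.4735 degrees

r = 12.1004, theta = -90.4735 degrees


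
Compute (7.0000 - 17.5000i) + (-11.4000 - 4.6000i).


Real: 7 - 11.4 = -4.4
Imag: -17.5 - 4.6 = -22.1

-4.4000 - 22.1000i


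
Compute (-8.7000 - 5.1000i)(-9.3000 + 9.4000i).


Real = -8.7*(-9.3) - (-5.1)*9.4 = 80.91 - (-47.94) = 128.85
Imag = -8.7*9.4 - (9.3)*(-5.1) = -81.78 + 47.43 = -34.35

128.8500 - 34.3500i


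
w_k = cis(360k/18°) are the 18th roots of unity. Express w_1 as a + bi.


Angle = 360*1/18 = 20°
a = cos(20°) = 0.9397
b = sin(20°) = 0.3420

0.9397 + 0.3420i


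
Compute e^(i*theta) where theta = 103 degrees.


cos(103°) = -0.2250
sin(103°) = 0.9744

e^(i*103°) = -0.2250 + 0.9744i


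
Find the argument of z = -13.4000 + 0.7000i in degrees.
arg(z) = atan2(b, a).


Re = -13.4, Im = 0.7
arg = atan2(0.7, -13.4) = 177.0097 degrees

arg(z) = 177.0097 degrees


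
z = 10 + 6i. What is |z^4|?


|z| = sqrt(100+36) = sqrt(136) = 11.6619
|z^4| = |z|^4 = (sqrt(136))^4 = 136^2 = 18496

|z^4| = 18496


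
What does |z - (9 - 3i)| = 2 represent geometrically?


|z - z0| = r is a circle with center z0 and radius r.
Center = (9, -3), radius = 2

Circle with center (9, -3) and radius 2


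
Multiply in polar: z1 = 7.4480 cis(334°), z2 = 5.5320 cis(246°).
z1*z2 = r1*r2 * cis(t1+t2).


r = 7.4480 * 5.5320 = 41.2023
theta = 334° + 246° = 580° = 220° (mod 360)

41.2023 cis(220°)


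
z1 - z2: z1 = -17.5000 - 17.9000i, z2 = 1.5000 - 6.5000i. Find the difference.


Real: -17.5 - 1.5 = -19
Imag: -17.9 + 6.5 = -11.4

-19.0000 - 11.4000i


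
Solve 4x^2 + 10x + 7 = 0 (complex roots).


disc = 10^2 - 4*4*7 = 100 - 112 = -12
sqrt(|disc|) = sqrt(12) = 3.4641
Real part = -10/(2*4) = -1.2500
Imag part = 3.4641/(2*4) = 0.4330

-1.2500 ± 0.4330i


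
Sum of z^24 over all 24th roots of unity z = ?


The roots are w_k = w^k with w = e^(2*pi*i/24), and (w^k)^24 = (w^24)^k.
So S = 1 + u + u^2 + ... + u^(23) with u = w^24.
24 = 1*24 + 0, so 24 is a multiple of 24 and u = (w^24)^1 = 1.
Every one of the 24 terms equals 1: S = 24

S = 24


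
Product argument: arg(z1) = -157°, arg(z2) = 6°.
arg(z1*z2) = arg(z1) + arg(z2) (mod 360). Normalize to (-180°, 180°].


arg(z1*z2) = -157° + 6° = -151°
Normalized to (-180°, 180°]: -151°

-151°


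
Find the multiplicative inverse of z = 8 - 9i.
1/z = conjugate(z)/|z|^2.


|z|^2 = 64+81 = 145
1/z = (8 + 9i)/145

1/z = 0.0552 + 0.0621i


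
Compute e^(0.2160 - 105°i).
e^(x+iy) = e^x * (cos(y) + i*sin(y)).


e^0.2160 = 1.2411
cos(-105°) = -0.2588
sin(-105°) = -0.9659
Real = 1.2411*(-0.2588) = -0.3212
Imag = 1.2411*(-0.9659) = -1.1988

-0.3212 - 1.1988i


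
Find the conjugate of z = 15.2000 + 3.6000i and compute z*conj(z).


z_bar = 15.2000 - 3.6000i
z*z_bar = 15.2^2 + 3.6^2 = 231.04 + 12.96 = 244

z_bar = 15.2000 - 3.6000i, z*z_bar = 244


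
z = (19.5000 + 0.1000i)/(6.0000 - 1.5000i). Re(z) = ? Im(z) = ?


Multiply by conjugate: (19.5000 + 0.1000i)(6.0000 + 1.5000i) / (6^2 + (-1.5)^2)
Numerator real = 19.5*6 + 0.1*(-1.5) = 116.85
Numerator imag = 0.1*6 - 19.5*(-1.5) = 29.85
Denominator = 38.25
Re(z) = 116.85/38.25 = 3.0549
Im(z) = 29.85/38.25 = 0.7804

Re(z) = 3.0549, Im(z) = 0.7804


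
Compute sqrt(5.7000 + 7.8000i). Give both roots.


|z| = sqrt(32.49+60.84) = 9.6607
sqrt((|z|+a)/2) = sqrt((9.6607+5.7)/2) = sqrt(7.6804) = 2.7713
sqrt((|z|-a)/2) = sqrt((9.6607-5.7)/2) = sqrt(1.9804) = 1.4073

±(2.7713 + 1.4073i) i.e. 2.7713 + 1.4073i and -2.7713 - 1.4073i


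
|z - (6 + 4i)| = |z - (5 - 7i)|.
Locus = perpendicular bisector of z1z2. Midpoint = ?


Equal distances means the locus is the perpendicular bisector of z1 and z2.
Midpoint = ((6+5)/2, (4+(-7))/2) = (5.5000, -1.5000)

Perpendicular bisector through (5.5000, -1.5000)


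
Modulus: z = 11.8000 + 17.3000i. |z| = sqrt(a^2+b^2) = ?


|z| = sqrt(11.8^2 + 17.3^2) = sqrt(139.24 + 299.29) = sqrt(438.53) = 20.9411

|z| = 20.9411


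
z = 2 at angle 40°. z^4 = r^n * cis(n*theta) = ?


r^4 = 2^4 = 16
n*theta = 4*40° = 160° = 160° (mod 360)
a = 16*cos(160°) = -15.0351
b = 16*sin(160°) = 5.4723

16 cis(160°) = -15.0351 + 5.4723i


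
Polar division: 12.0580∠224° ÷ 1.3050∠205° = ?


r = 12.0580 / 1.3050 = 9.2398
theta = 224° - 205° = 19° = 19° (mod 360)

9.2398 cis(19°)


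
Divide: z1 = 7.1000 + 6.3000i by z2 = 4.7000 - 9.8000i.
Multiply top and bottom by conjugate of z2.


Conjugate of z2 = 4.7000 + 9.8000i
Numerator: (7.1000 + 6.3000i)(4.7000 + 9.8000i) = -28.3700 + 99.1900i
Denominator: 4.7^2 + (-9.8)^2 = 118.13
Result = (-28.3700 + 99.1900i)/118.13

-0.2402 + 0.8397i


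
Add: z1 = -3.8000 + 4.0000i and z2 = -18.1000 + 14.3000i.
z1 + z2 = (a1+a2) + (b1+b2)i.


Real: -3.8 - 18.1 = -21.9
Imag: 4 + 14.3 = 18.3

-21.9000 + 18.3000i


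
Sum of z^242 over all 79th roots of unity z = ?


The roots are w_k = w^k with w = e^(2*pi*i/79), and (w^k)^242 = (w^242)^k.
So S = 1 + u + u^2 + ... + u^(78) with u = w^242.
242 = 3*79 + 5, so 242 is not a multiple of 79: u = (w^79)^3 * w^5 = w^5 ≠ 1 (w is a primitive 79th root), while u^79 = (w^79)^242 = 1.
Geometric series: S = (1 - u^79)/(1 - u) = (1 - 1)/(1 - u) = 0

S = 0


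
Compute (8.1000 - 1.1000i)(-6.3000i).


Real = 8.1*0 - (-1.1)*(-6.3) = 0 - 6.93 = -6.93
Imag = 8.1*(-6.3) + 0*(-1.1) = -51.03 + 0 = -51.03

-6.9300 - 51.0300i


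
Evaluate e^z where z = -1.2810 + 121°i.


e^-1.2810 = 0.2778
cos(121°) = -0.515
sin(121°) = 0.8572
Real = 0.2778*(-0.515) = -0.1431
Imag = 0.2778*0.8572 = 0.2381

-0.1431 + 0.2381i


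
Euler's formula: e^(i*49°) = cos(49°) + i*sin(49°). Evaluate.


cos(49°) = 0.6561
sin(49°) = 0.7547

e^(i*49°) = 0.6561 + 0.7547i


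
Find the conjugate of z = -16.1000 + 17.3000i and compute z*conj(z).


z_bar = -16.1000 - 17.3000i
z*z_bar = (-16.1)^2 + 17.3^2 = 259.21 + 299.29 = 558.5

z_bar = -16.1000 - 17.3000i, z*z_bar = 558.5


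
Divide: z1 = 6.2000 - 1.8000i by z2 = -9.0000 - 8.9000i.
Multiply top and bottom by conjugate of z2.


Conjugate of z2 = -9.0000 + 8.9000i
Numerator: (6.2000 - 1.8000i)(-9.0000 + 8.9000i) = -39.7800 + 71.3800i
Denominator: (-9)^2 + (-8.9)^2 = 160.21
Result = (-39.7800 + 71.3800i)/160.21

-0.2483 + 0.4455i


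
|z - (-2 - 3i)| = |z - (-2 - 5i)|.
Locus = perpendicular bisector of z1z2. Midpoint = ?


Equal distances means the locus is the perpendicular bisector of z1 and z2.
Midpoint = ((-2+(-2))/2, (-3+(-5))/2) = (-2.0000, -4.0000)

Perpendicular bisector through (-2.0000, -4.0000)


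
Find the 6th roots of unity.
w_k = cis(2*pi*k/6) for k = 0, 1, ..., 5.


The 6th roots of unity are cis(360k/6°) for k=0..5
Angle step = 360/6 = 60°
Primitive root: cis(60°)
Primitive root = 0.5000 + 0.8660i

6 roots at angles: 0°, 60°, 120°, 180°, 240°, 300°


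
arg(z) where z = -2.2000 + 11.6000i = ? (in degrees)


Re = -2.2, Im = 11.6
arg = atan2(11.6, -2.2) = 100.7389 degrees

arg(z) = 100.7389 degrees


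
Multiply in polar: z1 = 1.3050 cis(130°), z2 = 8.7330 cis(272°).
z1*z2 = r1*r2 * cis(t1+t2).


r = 1.3050 * 8.7330 = 11.3966
theta = 130° + 272° = 402° = 42° (mod 360)

11.3966 cis(42°)


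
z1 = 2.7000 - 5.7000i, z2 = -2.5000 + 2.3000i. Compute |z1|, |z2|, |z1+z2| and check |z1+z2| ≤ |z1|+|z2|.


|z1| = sqrt(2.7^2 + (-5.7)^2) = sqrt(39.78) = 6.3071
|z2| = sqrt((-2.5)^2 + 2.3^2) = sqrt(11.54) = 3.3971
z1+z2 = 0.2000 - 3.4000i
|z1+z2| = sqrt(11.6) = 3.4059
|z1|+|z2| = 6.3071 + 3.3971 = 9.7042

|z1+z2| = 3.4059 ≤ |z1|+|z2| = 9.7042 (verified)


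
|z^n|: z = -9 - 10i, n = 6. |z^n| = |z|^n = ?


|z| = sqrt(81+100) = sqrt(181) = 13.4536
|z^6| = |z|^6 = (sqrt(181))^6 = 181^3 = 5929741

|z^6| = 5929741


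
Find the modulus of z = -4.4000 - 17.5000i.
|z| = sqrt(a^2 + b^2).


|z| = sqrt((-4.4)^2 + (-17.5)^2) = sqrt(19.36 + 306.25) = sqrt(325.61) = 18.0447

|z| = 18.0447


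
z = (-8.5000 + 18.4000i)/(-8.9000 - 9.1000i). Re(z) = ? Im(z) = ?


Multiply by conjugate: (-8.5000 + 18.4000i)(-8.9000 + 9.1000i) / ((-8.9)^2 + (-9.1)^2)
Numerator real = -8.5*(-8.9) + 18.4*(-9.1) = -91.79
Numerator imag = 18.4*(-8.9) - (-8.5)*(-9.1) = -241.11
Denominator = 162.02
Re(z) = -91.79/162.02 = -0.5665
Im(z) = -241.11/162.02 = -1.4881

Re(z) = -0.5665, Im(z) = -1.4881


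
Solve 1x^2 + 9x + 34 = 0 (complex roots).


disc = 9^2 - 4*1*34 = 81 - 136 = -55
sqrt(|disc|) = sqrt(55) = 7.4162
Real part = -9/(2*1) = -4.5000
Imag part = 7.4162/(2*1) = 3.7081

-4.5000 ± 3.7081i


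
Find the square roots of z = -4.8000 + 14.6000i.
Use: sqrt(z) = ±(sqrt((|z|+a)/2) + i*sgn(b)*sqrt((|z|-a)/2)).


|z| = sqrt(23.04+213.16) = 15.3688
sqrt((|z|+a)/2) = sqrt((15.3688+(-4.8))/2) = sqrt(5.2844) = 2.2988
sqrt((|z|-a)/2) = sqrt((15.3688-(-4.8))/2) = sqrt(10.0844) = 3.1756

±(2.2988 + 3.1756i) i.e. 2.2988 + 3.1756i and -2.2988 - 3.1756i


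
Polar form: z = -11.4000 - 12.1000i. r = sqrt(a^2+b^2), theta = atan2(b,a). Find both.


r = sqrt(129.96+146.41) = sqrt(276.37) = 16.6244
theta = atan2(-12.1, -11.4) = -133.2938 degrees

r = 16.6244, theta = -133.2938 degrees


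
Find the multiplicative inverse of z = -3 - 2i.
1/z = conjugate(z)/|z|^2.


|z|^2 = 9+4 = 13
1/z = (-3 + 2i)/13

1/z = -0.2308 + 0.1538i


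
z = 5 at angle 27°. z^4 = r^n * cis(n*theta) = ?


r^4 = 5^4 = 625
n*theta = 4*27° = 108° = 108° (mod 360)
a = 625*cos(108°) = -193.1356
b = 625*sin(108°) = 594.4103

625 cis(108°) = -193.1356 + 594.4103i


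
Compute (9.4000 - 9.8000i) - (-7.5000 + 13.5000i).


Real: 9.4 + 7.5 = 16.9
Imag: -9.8 - 13.5 = -23.3

16.9000 - 23.3000i


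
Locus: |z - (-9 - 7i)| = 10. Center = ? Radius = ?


|z - z0| = r is a circle with center z0 and radius r.
Center = (-9, -7), radius = 10

Circle with center (-9, -7) and radius 10


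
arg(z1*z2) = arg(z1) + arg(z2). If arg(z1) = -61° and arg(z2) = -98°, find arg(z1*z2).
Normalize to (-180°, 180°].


arg(z1*z2) = -61° - 98° = -159°
Normalized to (-180°, 180°]: -159°

-159°


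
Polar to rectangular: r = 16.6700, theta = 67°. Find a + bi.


a = 16.6700*cos(67°) = 16.6700*0.39073 = 6.5135
b = 16.6700*sin(67°) = 16.6700*0.920505 = 15.3448

6.5135 + 15.3448i


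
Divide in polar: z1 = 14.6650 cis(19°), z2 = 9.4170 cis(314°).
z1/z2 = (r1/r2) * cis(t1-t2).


r = 14.6650 / 9.4170 = 1.5573
theta = 19° - 314° = -295° = 65° (mod 360)

1.5573 cis(65°)


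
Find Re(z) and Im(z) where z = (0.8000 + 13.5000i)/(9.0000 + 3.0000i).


Multiply by conjugate: (0.8000 + 13.5000i)(9.0000 - 3.0000i) / (9^2 + 3^2)
Numerator real = 0.8*9 + 13.5*3 = 47.7
Numerator imag = 13.5*9 - 0.8*3 = 119.1
Denominator = 90
Re(z) = 47.7/90 = 0.5300
Im(z) = 119.1/90 = 1.3233

Re(z) = 0.5300, Im(z) = 1.3233


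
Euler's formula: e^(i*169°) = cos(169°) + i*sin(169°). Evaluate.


cos(169°) = -0.9816
sin(169°) = 0.1908

e^(i*169°) = -0.9816 + 0.1908i


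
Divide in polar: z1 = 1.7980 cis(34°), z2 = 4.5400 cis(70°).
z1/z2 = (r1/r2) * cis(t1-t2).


r = 1.7980 / 4.5400 = 0.3960
theta = 34° - 70° = -36° = 324° (mod 360)

0.3960 cis(324°)


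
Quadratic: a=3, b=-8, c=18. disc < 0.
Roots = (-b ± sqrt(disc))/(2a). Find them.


disc = (-8)^2 - 4*3*18 = 64 - 216 = -152
sqrt(|disc|) = sqrt(152) = 12.3288
Real part = 8/(2*3) = 1.3333
Imag part = 12.3288/(2*3) = 2.0548

1.3333 ± 2.0548i


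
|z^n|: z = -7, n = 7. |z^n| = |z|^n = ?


|z| = sqrt(49+0) = sqrt(49) = 7
|z^7| = |z|^7 = 7^7 = 823543

|z^7| = 823543


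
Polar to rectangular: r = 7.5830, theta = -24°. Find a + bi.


a = 7.5830*cos(-24°) = 7.5830*0.91355 = 6.9274
b = 7.5830*sin(-24°) = 7.5830*(-0.40674) = -3.0843

6.9274 - 3.0843i


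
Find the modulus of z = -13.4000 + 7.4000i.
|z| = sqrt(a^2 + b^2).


|z| = sqrt((-13.4)^2 + 7.4^2) = sqrt(179.56 + 54.76) = sqrt(234.32) = 15.3075

|z| = 15.3075


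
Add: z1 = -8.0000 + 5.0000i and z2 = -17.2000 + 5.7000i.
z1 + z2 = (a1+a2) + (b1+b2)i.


Real: -8 - 17.2 = -25.2
Imag: 5 + 5.7 = 10.7

-25.2000 + 10.7000i


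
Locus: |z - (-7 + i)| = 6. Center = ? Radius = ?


|z - z0| = r is a circle with center z0 and radius r.
Center = (-7, 1), radius = 6

Circle with center (-7, 1) and radius 6


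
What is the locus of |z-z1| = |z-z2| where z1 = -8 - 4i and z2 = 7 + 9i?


Equal distances means the locus is the perpendicular bisector of z1 and z2.
Midpoint = ((-8+7)/2, (-4+9)/2) = (-0.5000, 2.5000)

Perpendicular bisector through (-0.5000, 2.5000)


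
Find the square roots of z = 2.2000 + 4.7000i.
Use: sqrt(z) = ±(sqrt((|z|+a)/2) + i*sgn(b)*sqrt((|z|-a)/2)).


|z| = sqrt(4.84+22.09) = 5.1894
sqrt((|z|+a)/2) = sqrt((5.1894+2.2)/2) = sqrt(3.6947) = 1.9222
sqrt((|z|-a)/2) = sqrt((5.1894-2.2)/2) = sqrt(1.4947) = 1.2226

±(1.9222 + 1.2226i) i.e. 1.9222 + 1.2226i and -1.9222 - 1.2226i


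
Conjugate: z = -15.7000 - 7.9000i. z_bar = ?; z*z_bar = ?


z_bar = -15.7000 + 7.9000i
z*z_bar = (-15.7)^2 + (-7.9)^2 = 246.49 + 62.41 = 308.9

z_bar = -15.7000 + 7.9000i, z*z_bar = 308.9


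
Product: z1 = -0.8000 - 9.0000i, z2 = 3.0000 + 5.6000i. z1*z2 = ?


Real = -0.8*3 - (-9)*5.6 = -2.4 - (-50.4) = 48
Imag = -0.8*5.6 + 3*(-9) = -4.48 - (27) = -31.48

48.0000 - 31.4800i


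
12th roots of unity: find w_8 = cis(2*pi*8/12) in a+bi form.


Angle = 360*8/12 = 240°
a = cos(240°) = -0.5000
b = sin(240°) = -0.8660

-0.5000 - 0.8660i


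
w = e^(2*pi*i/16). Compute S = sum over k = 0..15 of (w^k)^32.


The roots are w_k = w^k with w = e^(2*pi*i/16), and (w^k)^32 = (w^32)^k.
So S = 1 + u + u^2 + ... + u^(15) with u = w^32.
32 = 2*16 + 0, so 32 is a multiple of 16 and u = (w^16)^2 = 1.
Every one of the 16 terms equals 1: S = 16

S = 16


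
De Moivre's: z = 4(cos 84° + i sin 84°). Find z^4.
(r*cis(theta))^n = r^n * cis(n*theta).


r^4 = 4^4 = 256
n*theta = 4*84° = 336° = 336° (mod 360)
a = 256*cos(336°) = 233.8676
b = 256*sin(336°) = -104.1246

256 cis(336°) = 233.8676 - 104.1246i


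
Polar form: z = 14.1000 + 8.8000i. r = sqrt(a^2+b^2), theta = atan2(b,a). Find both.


r = sqrt(198.81+77.44) = sqrt(276.25) = 16.6208
theta = atan2(8.8, 14.1) = 31.9688 degrees

r = 16.6208, theta = 31.9688 degrees


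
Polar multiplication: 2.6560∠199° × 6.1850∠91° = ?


r = 2.6560 * 6.1850 = 16.4274
theta = 199° + 91° = 290° = 290° (mod 360)

16.4274 cis(290°)


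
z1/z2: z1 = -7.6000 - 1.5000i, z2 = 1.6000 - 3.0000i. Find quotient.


Conjugate of z2 = 1.6000 + 3.0000i
Numerator: (-7.6000 - 1.5000i)(1.6000 + 3.0000i) = -7.6600 - 25.2000i
Denominator: 1.6^2 + (-3)^2 = 11.56
Result = (-7.6600 - 25.2000i)/11.56

-0.6626 - 2.1799i


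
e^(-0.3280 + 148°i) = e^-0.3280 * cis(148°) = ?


e^-0.3280 = 0.7204
cos(148°) = -0.848
sin(148°) = 0.5299
Real = 0.7204*(-0.848) = -0.6109
Imag = 0.7204*0.5299 = 0.3817

-0.6109 + 0.3817i


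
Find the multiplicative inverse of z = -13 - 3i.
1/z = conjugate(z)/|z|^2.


|z|^2 = 169+9 = 178
1/z = (-13 + 3i)/178

1/z = -0.0730 + 0.0169i


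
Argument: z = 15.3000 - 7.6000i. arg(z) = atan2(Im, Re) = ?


Re = 15.3, Im = -7.6
arg = atan2(-7.6, 15.3) = -26.4151 degrees

arg(z) = -26.4151 degrees


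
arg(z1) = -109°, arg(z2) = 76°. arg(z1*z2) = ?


arg(z1*z2) = -109° + 76° = -33°
Normalized to (-180°, 180°]: -33°

-33°


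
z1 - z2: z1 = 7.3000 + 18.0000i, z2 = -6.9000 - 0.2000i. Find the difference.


Real: 7.3 + 6.9 = 14.2
Imag: 18 + 0.2 = 18.2

14.2000 + 18.2000i


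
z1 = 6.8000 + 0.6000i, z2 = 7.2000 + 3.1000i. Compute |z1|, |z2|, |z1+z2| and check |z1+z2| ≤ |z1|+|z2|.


|z1| = sqrt(6.8^2 + 0.6^2) = sqrt(46.6) = 6.8264
|z2| = sqrt(7.2^2 + 3.1^2) = sqrt(61.45) = 7.8390
z1+z2 = 14.0000 + 3.7000i
|z1+z2| = sqrt(209.69) = 14.4807
|z1|+|z2| = 6.8264 + 7.8390 = 14.6654

|z1+z2| = 14.4807 ≤ |z1|+|z2| = 14.6654 (verified)


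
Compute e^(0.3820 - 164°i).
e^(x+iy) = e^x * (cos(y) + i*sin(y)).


e^0.3820 = 1.4652
cos(-164°) = -0.9613
sin(-164°) = -0.27564
Real = 1.4652*(-0.9613) = -1.4085
Imag = 1.4652*(-0.27564) = -0.4039

-1.4085 - 0.4039i


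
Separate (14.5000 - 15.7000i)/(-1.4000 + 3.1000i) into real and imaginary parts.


Multiply by conjugate: (14.5000 - 15.7000i)(-1.4000 - 3.1000i) / ((-1.4)^2 + 3.1^2)
Numerator real = 14.5*(-1.4) - (15.7)*3.1 = -68.97
Numerator imag = -15.7*(-1.4) - 14.5*3.1 = -22.97
Denominator = 11.57
Re(z) = -68.97/11.57 = -5.9611
Im(z) = -22.97/11.57 = -1.9853

Re(z) = -5.9611, Im(z) = -1.9853


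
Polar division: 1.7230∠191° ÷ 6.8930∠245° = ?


r = 1.7230 / 6.8930 = 0.2500
theta = 191° - 245° = -54° = 306° (mod 360)

0.2500 cis(306°)


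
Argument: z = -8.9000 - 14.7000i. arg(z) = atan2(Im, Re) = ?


Re = -8.9, Im = -14.7
arg = atan2(-14.7, -8.9) = -121.1925 degrees

arg(z) = -121.1925 degrees


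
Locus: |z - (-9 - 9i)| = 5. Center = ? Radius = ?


|z - z0| = r is a circle with center z0 and radius r.
Center = (-9, -9), radius = 5

Circle with center (-9, -9) and radius 5


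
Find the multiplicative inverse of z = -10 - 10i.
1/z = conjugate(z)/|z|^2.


|z|^2 = 100+100 = 200
1/z = (-10 + 10i)/200

1/z = -0.0500 + 0.0500i


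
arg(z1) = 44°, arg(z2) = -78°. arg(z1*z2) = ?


arg(z1*z2) = 44° - 78° = -34°
Normalized to (-180°, 180°]: -34°

-34°


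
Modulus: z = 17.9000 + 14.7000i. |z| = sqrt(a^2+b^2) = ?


|z| = sqrt(17.9^2 + 14.7^2) = sqrt(320.41 + 216.09) = sqrt(536.5) = 23.1625

|z| = 23.1625


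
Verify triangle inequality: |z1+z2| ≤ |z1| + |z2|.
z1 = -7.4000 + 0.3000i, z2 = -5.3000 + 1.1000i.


|z1| = sqrt((-7.4)^2 + 0.3^2) = sqrt(54.85) = 7.4061
|z2| = sqrt((-5.3)^2 + 1.1^2) = sqrt(29.3) = 5.4129
z1+z2 = -12.7000 + 1.4000i
|z1+z2| = sqrt(163.25) = 12.7769
|z1|+|z2| = 7.4061 + 5.4129 = 12.8190

|z1+z2| = 12.7769 ≤ |z1|+|z2| = 12.8190 (verified)


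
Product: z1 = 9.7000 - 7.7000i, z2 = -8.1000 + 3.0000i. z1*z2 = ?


Real = 9.7*(-8.1) - (-7.7)*3 = -78.57 - (-23.1) = -55.47
Imag = 9.7*3 - (8.1)*(-7.7) = 29.1 + 62.37 = 91.47

-55.4700 + 91.4700i


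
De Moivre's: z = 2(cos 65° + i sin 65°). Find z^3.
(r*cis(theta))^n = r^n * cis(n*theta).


r^3 = 2^3 = 8
n*theta = 3*65° = 195° = 195° (mod 360)
a = 8*cos(195°) = -7.7274
b = 8*sin(195°) = -2.0706

8 cis(195°) = -7.7274 - 2.0706i


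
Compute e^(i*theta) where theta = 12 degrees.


cos(12°) = 0.9781
sin(12°) = 0.2079

e^(i*12°) = 0.9781 + 0.2079i


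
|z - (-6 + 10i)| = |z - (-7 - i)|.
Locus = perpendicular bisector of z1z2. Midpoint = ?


Equal distances means the locus is the perpendicular bisector of z1 and z2.
Midpoint = ((-6+(-7))/2, (10+(-1))/2) = (-6.5000, 4.5000)

Perpendicular bisector through (-6.5000, 4.5000)
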